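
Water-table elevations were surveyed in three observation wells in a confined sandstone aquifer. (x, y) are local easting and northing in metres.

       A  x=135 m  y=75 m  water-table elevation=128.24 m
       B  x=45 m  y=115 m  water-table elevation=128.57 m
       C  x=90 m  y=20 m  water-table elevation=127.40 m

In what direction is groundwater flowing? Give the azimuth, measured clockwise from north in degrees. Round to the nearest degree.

190°

Three-point gradient (reference A): Δ to B = (-90, 40, +0.33), Δ to C = (-45, -55, -0.84).
∂h/∂x = +0.002289, ∂h/∂y = +0.01340 (det = 6750).
Flow direction (−∇h) has components (-0.002289 E, -0.01340 N).
Azimuth = atan2(E, N) = atan2(-0.002289, -0.01340) = 189.7° ≈ 190°.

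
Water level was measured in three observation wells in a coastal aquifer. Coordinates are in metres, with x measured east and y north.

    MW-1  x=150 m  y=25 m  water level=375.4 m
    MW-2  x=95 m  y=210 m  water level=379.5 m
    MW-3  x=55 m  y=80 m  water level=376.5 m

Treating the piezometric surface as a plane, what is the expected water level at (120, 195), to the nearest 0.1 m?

379.2 m

With h = a·x + b·y + c and MW-1 as origin, the differences give:
  (-55)·a + 185·b = +4.1
  (-95)·a + 55·b = +1.1
Eliminate b (×55 and ×185, subtract): 14550·a = 22.00 → a = ∂h/∂x = +0.001512
Back-substitute: b = ∂h/∂y = +0.02261.
h(120, 195) = 375.4 + (+0.001512)·(-30) + (+0.02261)·(170) = 375.4 -0.045 +3.844 = 379.199 m.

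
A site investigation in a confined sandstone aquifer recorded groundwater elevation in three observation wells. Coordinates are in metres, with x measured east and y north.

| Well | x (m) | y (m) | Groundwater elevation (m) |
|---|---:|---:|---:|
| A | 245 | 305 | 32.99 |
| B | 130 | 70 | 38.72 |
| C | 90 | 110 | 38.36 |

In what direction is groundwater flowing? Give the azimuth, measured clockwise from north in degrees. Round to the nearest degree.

028°

Taking A as reference: B−A = (-115, -235, +5.73); C−A = (-155, -195, +5.37).
Determinant of the coordinate differences = (-115)·(-195) − (-155)·(-235) = -14000.
∂h/∂x = [(+5.73)·(-195) − (+5.37)·(-235)] / -14000 = -0.01033
∂h/∂y = [(-115)·(+5.37) − (-155)·(+5.73)] / -14000 = -0.01933
Flow direction (−∇h) has components (+0.01033 E, +0.01933 N).
Azimuth = atan2(E, N) = atan2(+0.01033, +0.01933) = 28.1° ≈ 028°.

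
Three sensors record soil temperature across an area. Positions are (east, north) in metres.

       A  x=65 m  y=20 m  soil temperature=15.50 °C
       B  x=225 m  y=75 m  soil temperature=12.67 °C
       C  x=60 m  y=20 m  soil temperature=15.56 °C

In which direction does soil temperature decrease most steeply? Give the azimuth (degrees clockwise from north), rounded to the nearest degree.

Taking A as reference: B−A = (160, 55, -2.83); C−A = (-5, 0, +0.06).
Solve a·Δx + b·Δy = ΔT: det = 160·0 − (-5)·55 = 275.
∂T/∂x = [(-2.83)·0 − (+0.06)·55] / 275 = -0.01200
∂T/∂y = [160·(+0.06) − (-5)·(-2.83)] / 275 = -0.01655
Steepest decrease is along −∇f: components (+0.01200 E, +0.01655 N).
Azimuth = atan2(+0.01200, +0.01655) = 36.0° ≈ 036°.

036°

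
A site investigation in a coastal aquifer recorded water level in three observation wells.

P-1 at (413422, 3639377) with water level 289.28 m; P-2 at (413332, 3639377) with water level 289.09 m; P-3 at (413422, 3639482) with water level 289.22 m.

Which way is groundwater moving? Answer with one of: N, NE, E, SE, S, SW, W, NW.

∂h/∂x = (289.09 − 289.28) / (413332 − 413422) = +0.002111
∂h/∂y = (289.22 − 289.28) / (3639482 − 3639377) = -0.0005714
Flow = −∇h = (-0.002111 east, +0.0005714 north), which points west.

W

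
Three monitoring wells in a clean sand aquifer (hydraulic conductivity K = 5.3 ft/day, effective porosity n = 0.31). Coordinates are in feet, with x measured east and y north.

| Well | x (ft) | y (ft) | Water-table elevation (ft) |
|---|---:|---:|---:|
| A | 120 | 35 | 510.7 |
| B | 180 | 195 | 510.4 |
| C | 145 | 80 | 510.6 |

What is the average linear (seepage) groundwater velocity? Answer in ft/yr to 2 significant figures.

14 ft/yr

Three-point gradient (reference A): Δ to B = (60, 160, -0.3), Δ to C = (25, 45, -0.1).
∂h/∂x = -0.001923, ∂h/∂y = -0.001154 (det = -1300).
|∇h| = √(-0.001923² + -0.001154²) = 0.002243
Seepage velocity v = K·i/n = 5.3 × 0.002243 / 0.31 = 0.03835 ft/day = 14.01 ft/yr.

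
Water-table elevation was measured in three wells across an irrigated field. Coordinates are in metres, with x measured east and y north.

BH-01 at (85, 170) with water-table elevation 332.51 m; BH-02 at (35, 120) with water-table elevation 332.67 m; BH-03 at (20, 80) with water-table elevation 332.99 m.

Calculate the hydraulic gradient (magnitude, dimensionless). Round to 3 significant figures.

0.0133

Taking BH-01 as reference: BH-02−BH-01 = (-50, -50, +0.16); BH-03−BH-01 = (-65, -90, +0.48).
Solve a·Δx + b·Δy = Δh: det = (-50)·(-90) − (-65)·(-50) = 1250.
∂h/∂x = [(+0.16)·(-90) − (+0.48)·(-50)] / 1250 = +0.007680
∂h/∂y = [(-50)·(+0.48) − (-65)·(+0.16)] / 1250 = -0.01088
|∇h| = √(0.007680² + -0.01088²) = 0.01332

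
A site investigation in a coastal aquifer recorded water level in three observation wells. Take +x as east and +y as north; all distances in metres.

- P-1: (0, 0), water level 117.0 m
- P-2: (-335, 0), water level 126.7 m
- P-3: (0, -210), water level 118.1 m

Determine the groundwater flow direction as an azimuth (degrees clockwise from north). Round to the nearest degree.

080°

∂h/∂x = (126.7 − 117.0) / (-335 − 0) = -0.02896
∂h/∂y = (118.1 − 117.0) / (-210 − 0) = -0.005238
Flow direction (−∇h) has components (+0.02896 E, +0.005238 N).
Azimuth = atan2(E, N) = atan2(+0.02896, +0.005238) = 79.7° ≈ 080°.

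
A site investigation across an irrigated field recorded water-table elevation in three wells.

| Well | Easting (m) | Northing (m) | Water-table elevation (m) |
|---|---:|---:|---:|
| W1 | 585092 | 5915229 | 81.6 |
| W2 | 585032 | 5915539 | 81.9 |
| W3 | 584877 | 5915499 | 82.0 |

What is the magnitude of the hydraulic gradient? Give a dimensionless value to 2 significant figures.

0.0012

Differences from W1: to W2 (Δx, Δy, Δh) = (-60, 310, +0.3); to W3 = (-215, 270, +0.4).
Determinant of the coordinate differences = (-60)·270 − (-215)·310 = 50450.
∂h/∂x = [(+0.3)·270 − (+0.4)·310] / 50450 = -0.0008523
∂h/∂y = [(-60)·(+0.4) − (-215)·(+0.3)] / 50450 = +0.0008028
|∇h| = √(-0.0008523² + 0.0008028²) = 0.001171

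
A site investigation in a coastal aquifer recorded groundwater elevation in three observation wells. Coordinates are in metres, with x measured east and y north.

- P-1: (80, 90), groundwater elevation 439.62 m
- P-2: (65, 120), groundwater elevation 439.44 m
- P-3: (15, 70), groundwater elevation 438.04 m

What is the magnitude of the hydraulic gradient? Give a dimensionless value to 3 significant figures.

0.0233

Differences from P-1: to P-2 (Δx, Δy, Δh) = (-15, 30, -0.18); to P-3 = (-65, -20, -1.58).
Solve a·Δx + b·Δy = Δh: det = (-15)·(-20) − (-65)·30 = 2250.
∂h/∂x = [(-0.18)·(-20) − (-1.58)·30] / 2250 = +0.02267
∂h/∂y = [(-15)·(-1.58) − (-65)·(-0.18)] / 2250 = +0.005333
|∇h| = √(0.02267² + 0.005333²) = 0.02329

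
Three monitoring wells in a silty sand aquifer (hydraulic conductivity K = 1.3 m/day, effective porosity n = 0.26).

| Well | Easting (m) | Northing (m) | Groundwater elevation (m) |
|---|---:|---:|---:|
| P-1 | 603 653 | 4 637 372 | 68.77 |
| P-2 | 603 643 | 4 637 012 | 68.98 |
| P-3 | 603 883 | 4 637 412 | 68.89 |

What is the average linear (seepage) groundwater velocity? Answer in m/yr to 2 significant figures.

Taking P-1 as reference: P-2−P-1 = (-10, -360, +0.21); P-3−P-1 = (230, 40, +0.12).
Solve a·Δx + b·Δy = Δh: det = (-10)·40 − 230·(-360) = 82400.
∂h/∂x = [(+0.21)·40 − (+0.12)·(-360)] / 82400 = +0.0006262
∂h/∂y = [(-10)·(+0.12) − 230·(+0.21)] / 82400 = -0.0006007
|∇h| = √(0.0006262² + -0.0006007²) = 0.0008677
Seepage velocity v = K·i/n = 1.3 × 0.0008677 / 0.26 = 0.004339 m/day = 1.585 m/yr.

1.6 m/yr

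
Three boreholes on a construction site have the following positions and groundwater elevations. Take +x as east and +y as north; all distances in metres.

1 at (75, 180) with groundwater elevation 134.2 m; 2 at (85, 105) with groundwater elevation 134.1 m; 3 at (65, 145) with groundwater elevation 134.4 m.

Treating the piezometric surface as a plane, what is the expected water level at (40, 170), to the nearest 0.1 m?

Differences from 1: to 2 (Δx, Δy, Δh) = (10, -75, -0.1); to 3 = (-10, -35, +0.2).
Solve a·Δx + b·Δy = Δh: det = 10·(-35) − (-10)·(-75) = -1100.
∂h/∂x = [(-0.1)·(-35) − (+0.2)·(-75)] / -1100 = -0.01682
∂h/∂y = [10·(+0.2) − (-10)·(-0.1)] / -1100 = -0.0009091
h(40, 170) = 134.2 + (-0.01682)·(-35) + (-0.0009091)·(-10) = 134.2 +0.589 +0.009 = 134.798 m.

134.8 m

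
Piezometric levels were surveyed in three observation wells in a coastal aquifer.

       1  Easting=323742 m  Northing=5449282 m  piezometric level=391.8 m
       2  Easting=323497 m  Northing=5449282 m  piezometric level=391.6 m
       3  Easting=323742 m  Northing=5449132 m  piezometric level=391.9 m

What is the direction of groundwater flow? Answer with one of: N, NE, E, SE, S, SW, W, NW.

NW

∂h/∂x = (391.6 − 391.8) / (323497 − 323742) = +0.0008163
∂h/∂y = (391.9 − 391.8) / (5449132 − 5449282) = -0.0006667
Flow = −∇h = (-0.0008163 east, +0.0006667 north), which points northwest.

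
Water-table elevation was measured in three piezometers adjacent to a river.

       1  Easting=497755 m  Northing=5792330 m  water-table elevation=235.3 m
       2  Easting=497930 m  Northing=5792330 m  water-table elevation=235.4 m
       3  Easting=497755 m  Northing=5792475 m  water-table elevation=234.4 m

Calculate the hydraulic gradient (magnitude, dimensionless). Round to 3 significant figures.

0.00623

∂h/∂x = (235.4 − 235.3) / (497930 − 497755) = +0.0005714
∂h/∂y = (234.4 − 235.3) / (5792475 − 5792330) = -0.006207
|∇h| = √(0.0005714² + -0.006207²) = 0.006233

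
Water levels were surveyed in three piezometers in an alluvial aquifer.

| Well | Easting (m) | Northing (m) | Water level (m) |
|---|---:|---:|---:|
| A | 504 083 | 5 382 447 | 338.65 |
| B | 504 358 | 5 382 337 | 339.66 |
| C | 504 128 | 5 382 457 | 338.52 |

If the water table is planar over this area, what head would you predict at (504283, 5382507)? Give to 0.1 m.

337.9 m

Taking A as reference: B−A = (275, -110, +1.01); C−A = (45, 10, -0.13).
Determinant of the coordinate differences = 275·10 − 45·(-110) = 7700.
∂h/∂x = [(+1.01)·10 − (-0.13)·(-110)] / 7700 = -0.0005455
∂h/∂y = [275·(-0.13) − 45·(+1.01)] / 7700 = -0.01055
h(504283, 5382507) = 338.65 + (-0.0005455)·(200) + (-0.01055)·(60) = 338.65 -0.109 -0.633 = 337.908 m.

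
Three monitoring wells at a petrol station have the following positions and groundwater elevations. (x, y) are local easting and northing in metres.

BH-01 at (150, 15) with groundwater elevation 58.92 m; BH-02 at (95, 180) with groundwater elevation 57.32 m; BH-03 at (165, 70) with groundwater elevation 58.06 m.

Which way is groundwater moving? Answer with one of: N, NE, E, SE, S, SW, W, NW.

Taking BH-01 as reference: BH-02−BH-01 = (-55, 165, -1.60); BH-03−BH-01 = (15, 55, -0.86).
Determinant of the coordinate differences = (-55)·55 − 15·165 = -5500.
∂h/∂x = [(-1.60)·55 − (-0.86)·165] / -5500 = -0.009800
∂h/∂y = [(-55)·(-0.86) − 15·(-1.60)] / -5500 = -0.01296
Flow = −∇h = (+0.009800 east, +0.01296 north), which points northeast.

NE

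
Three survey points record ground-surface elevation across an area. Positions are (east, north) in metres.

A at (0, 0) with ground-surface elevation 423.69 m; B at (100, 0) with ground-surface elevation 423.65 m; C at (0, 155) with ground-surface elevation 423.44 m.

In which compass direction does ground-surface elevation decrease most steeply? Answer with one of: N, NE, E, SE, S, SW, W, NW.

N

∂z/∂x = (423.65 − 423.69) / (100 − 0) = -0.0004000
∂z/∂y = (423.44 − 423.69) / (155 − 0) = -0.001613
Steepest decrease is along −∇f = (+0.0004000 E, +0.001613 N) → north.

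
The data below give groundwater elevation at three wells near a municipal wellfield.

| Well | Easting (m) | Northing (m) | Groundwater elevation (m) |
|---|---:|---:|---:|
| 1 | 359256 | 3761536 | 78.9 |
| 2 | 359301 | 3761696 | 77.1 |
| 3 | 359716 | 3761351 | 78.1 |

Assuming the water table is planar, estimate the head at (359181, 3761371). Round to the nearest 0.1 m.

With h = a·x + b·y + c and 1 as origin, the differences give:
  45·a + 160·b = -1.8
  460·a + (-185)·b = -0.8
Eliminate b (×(-185) and ×160, subtract): -81925·a = 461.00 → a = ∂h/∂x = -0.005627
Back-substitute: b = ∂h/∂y = -0.009667.
h(359181, 3761371) = 78.9 + (-0.005627)·(-75) + (-0.009667)·(-165) = 78.9 +0.422 +1.595 = 80.917 m.

80.9 m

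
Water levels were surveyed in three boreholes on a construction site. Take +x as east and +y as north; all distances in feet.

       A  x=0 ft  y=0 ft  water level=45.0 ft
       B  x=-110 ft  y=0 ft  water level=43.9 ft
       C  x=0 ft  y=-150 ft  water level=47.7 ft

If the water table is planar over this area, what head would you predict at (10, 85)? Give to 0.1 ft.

43.6 ft

∂h/∂x = (43.9 − 45.0) / (-110 − 0) = +0.01000
∂h/∂y = (47.7 − 45.0) / (-150 − 0) = -0.01800
h(10, 85) = 45.0 + (+0.01000)·(10) + (-0.01800)·(85) = 45.0 +0.100 -1.530 = 43.570 ft.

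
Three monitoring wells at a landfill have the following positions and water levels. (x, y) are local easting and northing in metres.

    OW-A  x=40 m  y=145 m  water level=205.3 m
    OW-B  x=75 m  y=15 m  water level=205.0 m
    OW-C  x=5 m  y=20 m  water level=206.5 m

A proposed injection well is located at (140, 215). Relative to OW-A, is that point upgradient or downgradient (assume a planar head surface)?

With h = a·x + b·y + c and OW-A as origin, the differences give:
  35·a + (-130)·b = -0.3
  (-35)·a + (-125)·b = +1.2
Eliminate b (×(-125) and ×(-130), subtract): -8925·a = 193.50 → a = ∂h/∂x = -0.02168
Back-substitute: b = ∂h/∂y = -0.003529.
Head at (140, 215) = 205.3 + (-0.02168)·(100) + (-0.003529)·(70) = 202.88 m.
That is lower than the 205.3 m at OW-A, so the point is downgradient.

downgradient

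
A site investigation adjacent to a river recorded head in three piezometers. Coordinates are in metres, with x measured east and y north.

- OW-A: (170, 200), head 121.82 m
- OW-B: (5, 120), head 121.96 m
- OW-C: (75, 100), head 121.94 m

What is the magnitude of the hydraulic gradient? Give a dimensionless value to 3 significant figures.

Differences from OW-A: to OW-B (Δx, Δy, Δh) = (-165, -80, +0.14); to OW-C = (-95, -100, +0.12).
Solve a·Δx + b·Δy = Δh: det = (-165)·(-100) − (-95)·(-80) = 8900.
∂h/∂x = [(+0.14)·(-100) − (+0.12)·(-80)] / 8900 = -0.0004944
∂h/∂y = [(-165)·(+0.12) − (-95)·(+0.14)] / 8900 = -0.0007303
|∇h| = √(-0.0004944² + -0.0007303²) = 0.0008819

0.000882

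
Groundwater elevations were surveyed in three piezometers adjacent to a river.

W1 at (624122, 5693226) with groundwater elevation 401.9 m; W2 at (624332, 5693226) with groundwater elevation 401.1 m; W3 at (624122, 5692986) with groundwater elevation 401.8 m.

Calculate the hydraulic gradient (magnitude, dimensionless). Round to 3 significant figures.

∂h/∂x = (401.1 − 401.9) / (624332 − 624122) = -0.003810
∂h/∂y = (401.8 − 401.9) / (5692986 − 5693226) = +0.0004167
|∇h| = √(-0.003810² + 0.0004167²) = 0.003833

0.00383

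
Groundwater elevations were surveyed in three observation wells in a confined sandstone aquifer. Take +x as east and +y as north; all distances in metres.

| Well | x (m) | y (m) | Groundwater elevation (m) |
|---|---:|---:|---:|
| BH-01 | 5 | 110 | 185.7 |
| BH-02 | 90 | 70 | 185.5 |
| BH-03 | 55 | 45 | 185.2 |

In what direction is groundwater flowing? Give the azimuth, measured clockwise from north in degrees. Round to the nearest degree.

192°

Taking BH-01 as reference: BH-02−BH-01 = (85, -40, -0.2); BH-03−BH-01 = (50, -65, -0.5).
Determinant of the coordinate differences = 85·(-65) − 50·(-40) = -3525.
∂h/∂x = [(-0.2)·(-65) − (-0.5)·(-40)] / -3525 = +0.001986
∂h/∂y = [85·(-0.5) − 50·(-0.2)] / -3525 = +0.009220
Flow direction (−∇h) has components (-0.001986 E, -0.009220 N).
Azimuth = atan2(E, N) = atan2(-0.001986, -0.009220) = 192.2° ≈ 192°.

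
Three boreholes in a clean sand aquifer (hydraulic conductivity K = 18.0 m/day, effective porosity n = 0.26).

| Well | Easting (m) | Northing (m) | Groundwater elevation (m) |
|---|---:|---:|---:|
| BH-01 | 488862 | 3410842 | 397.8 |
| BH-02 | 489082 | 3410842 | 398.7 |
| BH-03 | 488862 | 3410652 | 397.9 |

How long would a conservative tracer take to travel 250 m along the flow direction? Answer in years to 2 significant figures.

2.4 years

∂h/∂x = (398.7 − 397.8) / (489082 − 488862) = +0.004091
∂h/∂y = (397.9 − 397.8) / (3410652 − 3410842) = -0.0005263
|∇h| = √(0.004091² + -0.0005263²) = 0.004125
Seepage velocity v = K·i/n = 18.0 × 0.004125 / 0.26 = 0.2856 m/day.
t = 250 / 0.2856 = 875.4 days = 2.4 years.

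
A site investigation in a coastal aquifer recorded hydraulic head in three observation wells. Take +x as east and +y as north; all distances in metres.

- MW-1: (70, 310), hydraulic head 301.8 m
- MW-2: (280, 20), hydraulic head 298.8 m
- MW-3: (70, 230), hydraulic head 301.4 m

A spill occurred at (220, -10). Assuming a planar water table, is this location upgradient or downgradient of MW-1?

Three-point gradient (reference MW-1): Δ to MW-2 = (210, -290, -3.0), Δ to MW-3 = (0, -80, -0.4).
∂h/∂x = -0.007381, ∂h/∂y = +0.005000 (det = -16800).
Head at (220, -10) = 301.8 + (-0.007381)·(150) + (+0.005000)·(-320) = 299.09 m.
That is lower than the 301.8 m at MW-1, so the point is downgradient.

downgradient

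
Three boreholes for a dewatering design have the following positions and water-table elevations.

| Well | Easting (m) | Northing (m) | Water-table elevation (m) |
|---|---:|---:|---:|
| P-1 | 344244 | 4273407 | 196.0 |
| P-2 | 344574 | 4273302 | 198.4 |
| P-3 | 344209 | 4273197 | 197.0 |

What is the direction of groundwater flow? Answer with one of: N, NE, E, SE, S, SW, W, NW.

NW

Three-point gradient (reference P-1): Δ to P-2 = (330, -105, +2.4), Δ to P-3 = (-35, -210, +1.0).
∂h/∂x = +0.005468, ∂h/∂y = -0.005673 (det = -72975).
Flow = −∇h = (-0.005468 east, +0.005673 north), which points northwest.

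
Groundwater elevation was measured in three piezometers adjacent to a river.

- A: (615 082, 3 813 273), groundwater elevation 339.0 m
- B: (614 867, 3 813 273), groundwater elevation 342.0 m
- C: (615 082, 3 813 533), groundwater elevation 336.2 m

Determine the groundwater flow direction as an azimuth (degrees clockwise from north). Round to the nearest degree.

052°

∂h/∂x = (342.0 − 339.0) / (614867 − 615082) = -0.01395
∂h/∂y = (336.2 − 339.0) / (3813533 − 3813273) = -0.01077
Flow direction (−∇h) has components (+0.01395 E, +0.01077 N).
Azimuth = atan2(E, N) = atan2(+0.01395, +0.01077) = 52.3° ≈ 052°.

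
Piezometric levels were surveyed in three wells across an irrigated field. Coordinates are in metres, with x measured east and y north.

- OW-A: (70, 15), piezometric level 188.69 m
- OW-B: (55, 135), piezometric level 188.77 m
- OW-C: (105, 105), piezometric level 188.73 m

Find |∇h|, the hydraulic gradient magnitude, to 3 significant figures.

0.000750

Taking OW-A as reference: OW-B−OW-A = (-15, 120, +0.08); OW-C−OW-A = (35, 90, +0.04).
Solve a·Δx + b·Δy = Δh: det = (-15)·90 − 35·120 = -5550.
∂h/∂x = [(+0.08)·90 − (+0.04)·120] / -5550 = -0.0004324
∂h/∂y = [(-15)·(+0.04) − 35·(+0.08)] / -5550 = +0.0006126
|∇h| = √(-0.0004324² + 0.0006126²) = 0.0007498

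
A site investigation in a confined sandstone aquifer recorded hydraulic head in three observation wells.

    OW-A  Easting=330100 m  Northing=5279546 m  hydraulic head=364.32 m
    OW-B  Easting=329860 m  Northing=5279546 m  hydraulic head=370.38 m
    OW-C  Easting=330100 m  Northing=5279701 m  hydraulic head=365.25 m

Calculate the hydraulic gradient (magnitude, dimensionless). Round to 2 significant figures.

∂h/∂x = (370.38 − 364.32) / (329860 − 330100) = -0.02525
∂h/∂y = (365.25 − 364.32) / (5279701 − 5279546) = +0.006000
|∇h| = √(-0.02525² + 0.006000²) = 0.02595

0.026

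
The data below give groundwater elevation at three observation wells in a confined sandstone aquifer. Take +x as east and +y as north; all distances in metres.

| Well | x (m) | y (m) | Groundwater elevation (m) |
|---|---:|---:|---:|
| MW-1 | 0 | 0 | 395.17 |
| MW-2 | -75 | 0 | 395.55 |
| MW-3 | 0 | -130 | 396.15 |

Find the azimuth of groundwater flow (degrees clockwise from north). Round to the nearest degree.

∂h/∂x = (395.55 − 395.17) / (-75 − 0) = -0.005067
∂h/∂y = (396.15 − 395.17) / (-130 − 0) = -0.007538
Flow direction (−∇h) has components (+0.005067 E, +0.007538 N).
Azimuth = atan2(E, N) = atan2(+0.005067, +0.007538) = 33.9° ≈ 034°.

034°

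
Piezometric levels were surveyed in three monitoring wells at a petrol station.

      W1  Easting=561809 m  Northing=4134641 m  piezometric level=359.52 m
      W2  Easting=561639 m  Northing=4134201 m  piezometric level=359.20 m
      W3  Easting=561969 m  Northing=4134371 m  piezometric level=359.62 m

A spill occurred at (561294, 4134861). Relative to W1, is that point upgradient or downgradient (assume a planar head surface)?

Differences from W1: to W2 (Δx, Δy, Δh) = (-170, -440, -0.32); to W3 = (160, -270, +0.10).
Solve a·Δx + b·Δy = Δh: det = (-170)·(-270) − 160·(-440) = 116300.
∂h/∂x = [(-0.32)·(-270) − (+0.10)·(-440)] / 116300 = +0.001121
∂h/∂y = [(-170)·(+0.10) − 160·(-0.32)] / 116300 = +0.0002941
Head at (561294, 4134861) = 359.52 + (+0.001121)·(-515) + (+0.0002941)·(220) = 359.01 m.
That is lower than the 359.52 m at W1, so the point is downgradient.

downgradient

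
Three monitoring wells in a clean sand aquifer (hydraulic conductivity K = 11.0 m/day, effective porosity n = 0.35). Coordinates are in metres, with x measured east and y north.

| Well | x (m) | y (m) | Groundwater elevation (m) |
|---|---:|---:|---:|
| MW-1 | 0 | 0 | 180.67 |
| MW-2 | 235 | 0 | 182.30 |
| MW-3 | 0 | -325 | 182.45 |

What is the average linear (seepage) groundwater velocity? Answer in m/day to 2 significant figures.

∂h/∂x = (182.30 − 180.67) / (235 − 0) = +0.006936
∂h/∂y = (182.45 − 180.67) / (-325 − 0) = -0.005477
|∇h| = √(0.006936² + -0.005477²) = 0.008838
Seepage velocity v = K·i/n = 11.0 × 0.008838 / 0.35 = 0.2778 m/day.

0.28 m/day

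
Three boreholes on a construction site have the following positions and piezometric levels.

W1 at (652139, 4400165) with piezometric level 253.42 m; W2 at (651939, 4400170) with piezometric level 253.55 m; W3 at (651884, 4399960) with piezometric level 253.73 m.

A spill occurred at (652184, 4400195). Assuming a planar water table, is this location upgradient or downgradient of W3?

downgradient

With h = a·x + b·y + c and W1 as origin, the differences give:
  (-200)·a + 5·b = +0.13
  (-255)·a + (-205)·b = +0.31
Eliminate b (×(-205) and ×5, subtract): 42275·a = -28.200 → a = ∂h/∂x = -0.0006671
Back-substitute: b = ∂h/∂y = -0.0006824.
Head at (652184, 4400195) = 253.42 + (-0.0006671)·(45) + (-0.0006824)·(30) = 253.37 m.
That is lower than the 253.73 m at W3, so the point is downgradient.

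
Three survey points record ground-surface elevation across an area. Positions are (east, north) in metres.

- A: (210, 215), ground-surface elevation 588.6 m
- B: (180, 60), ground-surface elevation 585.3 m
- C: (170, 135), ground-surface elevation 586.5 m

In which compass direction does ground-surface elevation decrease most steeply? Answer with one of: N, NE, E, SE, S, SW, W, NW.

Taking A as reference: B−A = (-30, -155, -3.3); C−A = (-40, -80, -2.1).
Determinant of the coordinate differences = (-30)·(-80) − (-40)·(-155) = -3800.
∂z/∂x = [(-3.3)·(-80) − (-2.1)·(-155)] / -3800 = +0.01618
∂z/∂y = [(-30)·(-2.1) − (-40)·(-3.3)] / -3800 = +0.01816
Steepest decrease is along −∇f = (-0.01618 E, -0.01816 N) → southwest.

SW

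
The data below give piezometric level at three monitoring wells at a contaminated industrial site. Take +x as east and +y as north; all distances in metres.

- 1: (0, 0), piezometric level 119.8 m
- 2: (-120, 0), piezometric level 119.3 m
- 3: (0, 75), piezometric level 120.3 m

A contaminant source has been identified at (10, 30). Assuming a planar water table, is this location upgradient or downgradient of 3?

downgradient

∂h/∂x = (119.3 − 119.8) / (-120 − 0) = +0.004167
∂h/∂y = (120.3 − 119.8) / (75 − 0) = +0.006667
Head at (10, 30) = 119.8 + (+0.004167)·(10) + (+0.006667)·(30) = 120.04 m.
That is lower than the 120.3 m at 3, so the point is downgradient.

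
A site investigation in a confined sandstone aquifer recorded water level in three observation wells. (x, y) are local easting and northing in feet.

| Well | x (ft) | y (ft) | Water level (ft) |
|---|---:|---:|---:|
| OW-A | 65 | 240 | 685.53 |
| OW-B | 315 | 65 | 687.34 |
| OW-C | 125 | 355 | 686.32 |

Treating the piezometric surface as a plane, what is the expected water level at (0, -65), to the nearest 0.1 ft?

Taking OW-A as reference: OW-B−OW-A = (250, -175, +1.81); OW-C−OW-A = (60, 115, +0.79).
Determinant of the coordinate differences = 250·115 − 60·(-175) = 39250.
∂h/∂x = [(+1.81)·115 − (+0.79)·(-175)] / 39250 = +0.008825
∂h/∂y = [250·(+0.79) − 60·(+1.81)] / 39250 = +0.002265
h(0, -65) = 685.53 + (+0.008825)·(-65) + (+0.002265)·(-305) = 685.53 -0.574 -0.691 = 684.266 ft.

684.3 ft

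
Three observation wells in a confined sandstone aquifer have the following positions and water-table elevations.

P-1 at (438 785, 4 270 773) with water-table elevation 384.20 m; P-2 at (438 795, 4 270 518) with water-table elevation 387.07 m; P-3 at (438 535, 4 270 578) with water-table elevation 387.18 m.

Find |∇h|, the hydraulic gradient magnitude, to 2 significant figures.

Differences from P-1: to P-2 (Δx, Δy, Δh) = (10, -255, +2.87); to P-3 = (-250, -195, +2.98).
Determinant of the coordinate differences = 10·(-195) − (-250)·(-255) = -65700.
∂h/∂x = [(+2.87)·(-195) − (+2.98)·(-255)] / -65700 = -0.003048
∂h/∂y = [10·(+2.98) − (-250)·(+2.87)] / -65700 = -0.01137
|∇h| = √(-0.003048² + -0.01137²) = 0.01177

0.012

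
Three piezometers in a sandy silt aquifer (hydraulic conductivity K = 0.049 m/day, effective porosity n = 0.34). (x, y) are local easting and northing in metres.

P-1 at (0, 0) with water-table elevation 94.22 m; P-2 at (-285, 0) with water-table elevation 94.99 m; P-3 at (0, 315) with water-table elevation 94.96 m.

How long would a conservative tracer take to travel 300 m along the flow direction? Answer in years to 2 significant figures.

∂h/∂x = (94.99 − 94.22) / (-285 − 0) = -0.002702
∂h/∂y = (94.96 − 94.22) / (315 − 0) = +0.002349
|∇h| = √(-0.002702² + 0.002349²) = 0.00358
Seepage velocity v = K·i/n = 0.049 × 0.00358 / 0.34 = 0.0005159 m/day.
t = 300 / 0.0005159 = 5.815e+05 days = 1.59e+03 years.

1600 years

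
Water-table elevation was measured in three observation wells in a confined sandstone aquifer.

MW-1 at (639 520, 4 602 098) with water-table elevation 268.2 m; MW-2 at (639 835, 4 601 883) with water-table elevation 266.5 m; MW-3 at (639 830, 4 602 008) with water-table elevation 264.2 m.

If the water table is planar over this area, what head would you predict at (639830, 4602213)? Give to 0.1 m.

Differences from MW-1: to MW-2 (Δx, Δy, Δh) = (315, -215, -1.7); to MW-3 = (310, -90, -4.0).
Solve a·Δx + b·Δy = Δh: det = 315·(-90) − 310·(-215) = 38300.
∂h/∂x = [(-1.7)·(-90) − (-4.0)·(-215)] / 38300 = -0.01846
∂h/∂y = [315·(-4.0) − 310·(-1.7)] / 38300 = -0.01914
h(639830, 4602213) = 268.2 + (-0.01846)·(310) + (-0.01914)·(115) = 268.2 -5.722 -2.201 = 260.277 m.

260.3 m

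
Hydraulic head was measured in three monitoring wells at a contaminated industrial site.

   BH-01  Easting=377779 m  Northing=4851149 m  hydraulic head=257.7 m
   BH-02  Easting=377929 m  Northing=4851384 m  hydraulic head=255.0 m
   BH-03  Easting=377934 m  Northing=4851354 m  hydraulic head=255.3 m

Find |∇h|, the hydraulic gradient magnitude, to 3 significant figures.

0.0105

With h = a·x + b·y + c and BH-01 as origin, the differences give:
  150·a + 235·b = -2.7
  155·a + 205·b = -2.4
Eliminate b (×205 and ×235, subtract): -5675·a = 10.50 → a = ∂h/∂x = -0.001850
Back-substitute: b = ∂h/∂y = -0.01031.
|∇h| = √(-0.001850² + -0.01031²) = 0.01047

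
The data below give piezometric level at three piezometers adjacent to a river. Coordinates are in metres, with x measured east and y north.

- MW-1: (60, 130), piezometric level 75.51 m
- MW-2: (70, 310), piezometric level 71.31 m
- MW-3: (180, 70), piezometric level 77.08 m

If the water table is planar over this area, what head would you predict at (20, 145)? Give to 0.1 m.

Taking MW-1 as reference: MW-2−MW-1 = (10, 180, -4.20); MW-3−MW-1 = (120, -60, +1.57).
Determinant of the coordinate differences = 10·(-60) − 120·180 = -22200.
∂h/∂x = [(-4.20)·(-60) − (+1.57)·180] / -22200 = +0.001378
∂h/∂y = [10·(+1.57) − 120·(-4.20)] / -22200 = -0.02341
h(20, 145) = 75.51 + (+0.001378)·(-40) + (-0.02341)·(15) = 75.51 -0.055 -0.351 = 75.104 m.

75.1 m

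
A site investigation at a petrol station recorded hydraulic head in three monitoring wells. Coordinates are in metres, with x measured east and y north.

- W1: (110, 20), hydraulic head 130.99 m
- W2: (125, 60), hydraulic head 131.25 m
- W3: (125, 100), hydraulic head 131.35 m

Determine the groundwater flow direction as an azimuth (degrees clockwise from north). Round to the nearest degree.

Differences from W1: to W2 (Δx, Δy, Δh) = (15, 40, +0.26); to W3 = (15, 80, +0.36).
Determinant of the coordinate differences = 15·80 − 15·40 = 600.
∂h/∂x = [(+0.26)·80 − (+0.36)·40] / 600 = +0.01067
∂h/∂y = [15·(+0.36) − 15·(+0.26)] / 600 = +0.002500
Flow direction (−∇h) has components (-0.01067 E, -0.002500 N).
Azimuth = atan2(E, N) = atan2(-0.01067, -0.002500) = 256.8° ≈ 257°.

257°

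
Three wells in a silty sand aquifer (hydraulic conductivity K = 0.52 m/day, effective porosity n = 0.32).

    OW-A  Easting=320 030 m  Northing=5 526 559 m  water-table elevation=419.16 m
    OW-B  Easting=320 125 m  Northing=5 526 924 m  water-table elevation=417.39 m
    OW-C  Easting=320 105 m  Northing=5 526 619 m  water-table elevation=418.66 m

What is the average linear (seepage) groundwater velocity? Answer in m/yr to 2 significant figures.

With h = a·x + b·y + c and OW-A as origin, the differences give:
  95·a + 365·b = -1.77
  75·a + 60·b = -0.50
Eliminate b (×60 and ×365, subtract): -21675·a = 76.300 → a = ∂h/∂x = -0.003520
Back-substitute: b = ∂h/∂y = -0.003933.
|∇h| = √(-0.003520² + -0.003933²) = 0.005278
Seepage velocity v = K·i/n = 0.52 × 0.005278 / 0.32 = 0.008577 m/day = 3.133 m/yr.

3.1 m/yr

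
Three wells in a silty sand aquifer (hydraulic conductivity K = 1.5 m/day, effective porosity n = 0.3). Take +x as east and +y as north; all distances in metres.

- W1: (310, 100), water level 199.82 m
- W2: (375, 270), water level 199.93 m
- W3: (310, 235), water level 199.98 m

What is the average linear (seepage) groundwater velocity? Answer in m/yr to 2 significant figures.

3.4 m/yr

Differences from W1: to W2 (Δx, Δy, Δh) = (65, 170, +0.11); to W3 = (0, 135, +0.16).
Solve a·Δx + b·Δy = Δh: det = 65·135 − 0·170 = 8775.
∂h/∂x = [(+0.11)·135 − (+0.16)·170] / 8775 = -0.001407
∂h/∂y = [65·(+0.16) − 0·(+0.11)] / 8775 = +0.001185
|∇h| = √(-0.001407² + 0.001185²) = 0.00184
Seepage velocity v = K·i/n = 1.5 × 0.00184 / 0.3 = 0.0092 m/day = 3.36 m/yr.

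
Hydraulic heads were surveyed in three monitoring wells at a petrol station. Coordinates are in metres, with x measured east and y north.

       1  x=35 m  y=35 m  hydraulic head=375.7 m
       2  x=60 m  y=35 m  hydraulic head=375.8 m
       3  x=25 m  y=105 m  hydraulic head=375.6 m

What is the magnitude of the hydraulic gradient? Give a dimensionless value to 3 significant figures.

0.00409

Three-point gradient (reference 1): Δ to 2 = (25, 0, +0.1), Δ to 3 = (-10, 70, -0.1).
∂h/∂x = +0.004000, ∂h/∂y = -0.0008571 (det = 1750).
|∇h| = √(0.004000² + -0.0008571²) = 0.004091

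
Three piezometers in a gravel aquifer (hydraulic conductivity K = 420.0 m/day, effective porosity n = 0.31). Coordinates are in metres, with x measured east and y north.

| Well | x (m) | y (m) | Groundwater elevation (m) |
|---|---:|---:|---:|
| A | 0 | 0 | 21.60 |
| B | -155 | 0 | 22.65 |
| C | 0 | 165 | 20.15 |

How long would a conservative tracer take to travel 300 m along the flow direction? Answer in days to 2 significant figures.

∂h/∂x = (22.65 − 21.60) / (-155 − 0) = -0.006774
∂h/∂y = (20.15 − 21.60) / (165 − 0) = -0.008788
|∇h| = √(-0.006774² + -0.008788²) = 0.0111
Seepage velocity v = K·i/n = 420.0 × 0.0111 / 0.31 = 15.04 m/day.
t = 300 / 15.04 = 19.95 days.

20 days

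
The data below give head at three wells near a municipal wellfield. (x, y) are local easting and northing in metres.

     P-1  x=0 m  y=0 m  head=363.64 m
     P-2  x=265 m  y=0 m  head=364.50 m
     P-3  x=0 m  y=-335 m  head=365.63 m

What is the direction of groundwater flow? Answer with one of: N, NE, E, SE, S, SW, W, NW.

∂h/∂x = (364.50 − 363.64) / (265 − 0) = +0.003245
∂h/∂y = (365.63 − 363.64) / (-335 − 0) = -0.005940
Flow = −∇h = (-0.003245 east, +0.005940 north), which points northwest.

NW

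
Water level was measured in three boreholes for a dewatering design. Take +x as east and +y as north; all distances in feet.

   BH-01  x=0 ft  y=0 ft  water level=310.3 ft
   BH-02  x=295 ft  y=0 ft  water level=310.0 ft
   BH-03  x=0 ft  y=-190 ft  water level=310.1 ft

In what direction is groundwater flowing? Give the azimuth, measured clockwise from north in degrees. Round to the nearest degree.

∂h/∂x = (310.0 − 310.3) / (295 − 0) = -0.001017
∂h/∂y = (310.1 − 310.3) / (-190 − 0) = +0.001053
Flow direction (−∇h) has components (+0.001017 E, -0.001053 N).
Azimuth = atan2(E, N) = atan2(+0.001017, -0.001053) = 136.0° ≈ 136°.

136°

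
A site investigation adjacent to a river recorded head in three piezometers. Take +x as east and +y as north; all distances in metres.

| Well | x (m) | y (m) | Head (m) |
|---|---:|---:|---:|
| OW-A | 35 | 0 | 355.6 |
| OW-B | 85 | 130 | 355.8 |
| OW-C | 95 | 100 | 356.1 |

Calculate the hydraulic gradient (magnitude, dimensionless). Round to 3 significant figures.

Three-point gradient (reference OW-A): Δ to OW-B = (50, 130, +0.2), Δ to OW-C = (60, 100, +0.5).
∂h/∂x = +0.01607, ∂h/∂y = -0.004643 (det = -2800).
|∇h| = √(0.01607² + -0.004643²) = 0.01673

0.0167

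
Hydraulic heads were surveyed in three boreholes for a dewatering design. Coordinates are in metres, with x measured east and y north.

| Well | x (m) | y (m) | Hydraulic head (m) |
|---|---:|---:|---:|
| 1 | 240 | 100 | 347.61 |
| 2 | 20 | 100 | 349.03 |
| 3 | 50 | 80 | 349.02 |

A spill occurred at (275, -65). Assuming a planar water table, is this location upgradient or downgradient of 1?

Taking 1 as reference: 2−1 = (-220, 0, +1.42); 3−1 = (-190, -20, +1.41).
Solve a·Δx + b·Δy = Δh: det = (-220)·(-20) − (-190)·0 = 4400.
∂h/∂x = [(+1.42)·(-20) − (+1.41)·0] / 4400 = -0.006455
∂h/∂y = [(-220)·(+1.41) − (-190)·(+1.42)] / 4400 = -0.009182
Head at (275, -65) = 347.61 + (-0.006455)·(35) + (-0.009182)·(-165) = 348.90 m.
That is higher than the 347.61 m at 1, so the point is upgradient.

upgradient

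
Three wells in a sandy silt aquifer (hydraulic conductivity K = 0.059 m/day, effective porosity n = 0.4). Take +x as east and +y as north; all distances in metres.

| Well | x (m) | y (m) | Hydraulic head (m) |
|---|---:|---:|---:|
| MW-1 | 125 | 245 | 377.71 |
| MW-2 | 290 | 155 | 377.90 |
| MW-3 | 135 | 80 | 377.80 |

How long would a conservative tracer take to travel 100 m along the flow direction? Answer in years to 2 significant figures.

Three-point gradient (reference MW-1): Δ to MW-2 = (165, -90, +0.19), Δ to MW-3 = (10, -165, +0.09).
∂h/∂x = +0.0008832, ∂h/∂y = -0.0004919 (det = -26325).
|∇h| = √(0.0008832² + -0.0004919²) = 0.001011
Seepage velocity v = K·i/n = 0.059 × 0.001011 / 0.4 = 0.0001491 m/day.
t = 100 / 0.0001491 = 6.707e+05 days = 1.84e+03 years.

1800 years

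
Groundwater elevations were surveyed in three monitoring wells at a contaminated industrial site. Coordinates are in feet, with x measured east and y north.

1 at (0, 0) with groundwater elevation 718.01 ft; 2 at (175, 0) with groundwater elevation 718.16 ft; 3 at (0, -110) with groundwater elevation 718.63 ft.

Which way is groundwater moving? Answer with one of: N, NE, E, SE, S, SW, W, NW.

N

∂h/∂x = (718.16 − 718.01) / (175 − 0) = +0.0008571
∂h/∂y = (718.63 − 718.01) / (-110 − 0) = -0.005636
Flow = −∇h = (-0.0008571 east, +0.005636 north), which points north.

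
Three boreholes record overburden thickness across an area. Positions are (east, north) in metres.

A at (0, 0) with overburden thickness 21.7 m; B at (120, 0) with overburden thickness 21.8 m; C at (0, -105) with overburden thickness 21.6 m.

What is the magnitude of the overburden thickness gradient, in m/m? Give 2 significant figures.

∂d/∂x = (21.8 − 21.7) / (120 − 0) = +0.0008333
∂d/∂y = (21.6 − 21.7) / (-105 − 0) = +0.0009524
|∇f| = √(0.0008333² + 0.0009524²) = 0.001265 m/m

0.0013 m/m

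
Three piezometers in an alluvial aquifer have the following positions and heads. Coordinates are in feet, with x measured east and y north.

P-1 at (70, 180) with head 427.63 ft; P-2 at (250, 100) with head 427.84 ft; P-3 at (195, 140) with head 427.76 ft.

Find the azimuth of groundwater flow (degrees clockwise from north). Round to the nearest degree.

325°

Differences from P-1: to P-2 (Δx, Δy, Δh) = (180, -80, +0.21); to P-3 = (125, -40, +0.13).
Determinant of the coordinate differences = 180·(-40) − 125·(-80) = 2800.
∂h/∂x = [(+0.21)·(-40) − (+0.13)·(-80)] / 2800 = +0.0007143
∂h/∂y = [180·(+0.13) − 125·(+0.21)] / 2800 = -0.001018
Flow direction (−∇h) has components (-0.0007143 E, +0.001018 N).
Azimuth = atan2(E, N) = atan2(-0.0007143, +0.001018) = 324.9° ≈ 325°.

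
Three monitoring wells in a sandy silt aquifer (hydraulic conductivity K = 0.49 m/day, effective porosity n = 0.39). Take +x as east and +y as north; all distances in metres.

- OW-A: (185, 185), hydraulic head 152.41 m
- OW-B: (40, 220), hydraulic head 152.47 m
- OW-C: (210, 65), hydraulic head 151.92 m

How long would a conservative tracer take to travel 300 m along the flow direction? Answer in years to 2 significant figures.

With h = a·x + b·y + c and OW-A as origin, the differences give:
  (-145)·a + 35·b = +0.06
  25·a + (-120)·b = -0.49
Eliminate b (×(-120) and ×35, subtract): 16525·a = 9.950 → a = ∂h/∂x = +0.0006021
Back-substitute: b = ∂h/∂y = +0.004209.
|∇h| = √(0.0006021² + 0.004209²) = 0.004252
Seepage velocity v = K·i/n = 0.49 × 0.004252 / 0.39 = 0.005342 m/day.
t = 300 / 0.005342 = 5.616e+04 days = 154 years.

150 years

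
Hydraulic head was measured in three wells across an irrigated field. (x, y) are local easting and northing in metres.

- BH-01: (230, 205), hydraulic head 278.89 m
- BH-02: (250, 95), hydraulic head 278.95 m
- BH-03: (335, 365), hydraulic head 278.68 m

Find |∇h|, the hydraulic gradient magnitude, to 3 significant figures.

0.00116

Differences from BH-01: to BH-02 (Δx, Δy, Δh) = (20, -110, +0.06); to BH-03 = (105, 160, -0.21).
Solve a·Δx + b·Δy = Δh: det = 20·160 − 105·(-110) = 14750.
∂h/∂x = [(+0.06)·160 − (-0.21)·(-110)] / 14750 = -0.0009153
∂h/∂y = [20·(-0.21) − 105·(+0.06)] / 14750 = -0.0007119
|∇h| = √(-0.0009153² + -0.0007119²) = 0.00116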